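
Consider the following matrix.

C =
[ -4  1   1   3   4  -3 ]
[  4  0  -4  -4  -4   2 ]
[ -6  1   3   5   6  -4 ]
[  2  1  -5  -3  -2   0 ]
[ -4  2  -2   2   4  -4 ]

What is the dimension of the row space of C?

2

Row reduce to echelon form.
R2 ← R2 + R1: [0, 1, -3, -1, 0, -1]
R3 ← R3 − (3/2)·R1: [0, -1/2, 3/2, 1/2, 0, 1/2]
R4 ← R4 + (1/2)·R1: [0, 3/2, -9/2, -3/2, 0, -3/2]
R5 ← R5 − R1: [0, 1, -3, -1, 0, -1]
R3 ← R3 + (1/2)·R2: [0, 0, 0, 0, 0, 0]
R4 ← R4 − (3/2)·R2: [0, 0, 0, 0, 0, 0]
R5 ← R5 − R2: [0, 0, 0, 0, 0, 0]
Echelon form has 2 nonzero rows, so rank(C) = 2.
The row space has dimension equal to the rank: 2.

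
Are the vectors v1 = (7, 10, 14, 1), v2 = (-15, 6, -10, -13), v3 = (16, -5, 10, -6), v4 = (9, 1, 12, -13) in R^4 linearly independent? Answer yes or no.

Form the matrix with these vectors as rows and row reduce.
R2 ← R2 + (15/7)·R1: [0, 192/7, 20, -76/7]
R3 ← R3 − (16/7)·R1: [0, -195/7, -22, -58/7]
R4 ← R4 − (9/7)·R1: [0, -83/7, -6, -100/7]
R3 ← R3 + (65/64)·R2: [0, 0, -27/16, -309/16]
R4 ← R4 + (83/192)·R2: [0, 0, 127/48, -911/48]
R4 ← R4 + (127/81)·R3: [0, 0, 0, -1330/27]
4 nonzero rows, so the 4 vectors span a space of dimension 4.
Since 4 = 4, the vectors are linearly independent.

yes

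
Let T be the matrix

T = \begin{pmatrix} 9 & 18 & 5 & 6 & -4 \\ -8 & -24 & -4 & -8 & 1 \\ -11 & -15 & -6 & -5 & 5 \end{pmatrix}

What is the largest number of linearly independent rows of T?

3

Row reduce to echelon form.
R2 ← R2 + (8/9)·R1: [0, -8, 4/9, -8/3, -23/9]
R3 ← R3 + (11/9)·R1: [0, 7, 1/9, 7/3, 1/9]
R3 ← R3 + (7/8)·R2: [0, 0, 1/2, 0, -17/8]
Echelon form has 3 nonzero rows, so rank(T) = 3.
The rank gives the maximum number of linearly independent rows: 3.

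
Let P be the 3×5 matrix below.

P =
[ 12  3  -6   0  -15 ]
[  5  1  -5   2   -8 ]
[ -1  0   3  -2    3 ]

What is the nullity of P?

Row reduce to echelon form.
R2 ← R2 − (5/12)·R1: [0, -1/4, -5/2, 2, -7/4]
R3 ← R3 + (1/12)·R1: [0, 1/4, 5/2, -2, 7/4]
R3 ← R3 + R2: [0, 0, 0, 0, 0]
2 nonzero rows, so rank(P) = 2.
P has 5 columns; by rank–nullity, nullity = 5 − 2 = 3.

3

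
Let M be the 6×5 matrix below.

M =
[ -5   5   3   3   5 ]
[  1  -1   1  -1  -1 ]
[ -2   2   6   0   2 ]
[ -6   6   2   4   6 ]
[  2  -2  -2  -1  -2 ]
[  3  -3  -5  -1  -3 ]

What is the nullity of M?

3

Row reduce to echelon form.
R2 ← R2 + (1/5)·R1: [0, 0, 8/5, -2/5, 0]
R3 ← R3 − (2/5)·R1: [0, 0, 24/5, -6/5, 0]
R4 ← R4 − (6/5)·R1: [0, 0, -8/5, 2/5, 0]
R5 ← R5 + (2/5)·R1: [0, 0, -4/5, 1/5, 0]
R6 ← R6 + (3/5)·R1: [0, 0, -16/5, 4/5, 0]
R3 ← R3 − (3)·R2: [0, 0, 0, 0, 0]
R4 ← R4 + R2: [0, 0, 0, 0, 0]
R5 ← R5 + (1/2)·R2: [0, 0, 0, 0, 0]
R6 ← R6 + (2)·R2: [0, 0, 0, 0, 0]
2 nonzero rows, so rank(M) = 2.
M has 5 columns; by rank–nullity, nullity = 5 − 2 = 3.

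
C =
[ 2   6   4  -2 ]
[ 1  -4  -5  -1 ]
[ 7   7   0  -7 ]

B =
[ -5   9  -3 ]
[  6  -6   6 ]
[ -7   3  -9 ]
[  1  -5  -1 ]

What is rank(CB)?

First compute CB:
[[ -4,   4,  -4],
 [  5,  23,  19],
 [  0,  56,  28]]
Now row reduce the product.
R2 ← R2 + (5/4)·R1: [0, 28, 14]
R3 ← R3 − (2)·R2: [0, 0, 0]
2 nonzero rows, so rank(CB) = 2.

2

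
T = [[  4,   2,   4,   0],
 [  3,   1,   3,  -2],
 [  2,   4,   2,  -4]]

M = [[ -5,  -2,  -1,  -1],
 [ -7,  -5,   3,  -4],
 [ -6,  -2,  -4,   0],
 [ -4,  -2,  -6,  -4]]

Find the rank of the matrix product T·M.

3

First compute TM:
[[-58, -26, -14, -12],
 [-32, -13,   0,   1],
 [-34, -20,  26,  -2]]
Now row reduce the product.
R2 ← R2 − (16/29)·R1: [0, 39/29, 224/29, 221/29]
R3 ← R3 − (17/29)·R1: [0, -138/29, 992/29, 146/29]
R3 ← R3 + (46/13)·R2: [0, 0, 800/13, 32]
3 nonzero rows, so rank(TM) = 3.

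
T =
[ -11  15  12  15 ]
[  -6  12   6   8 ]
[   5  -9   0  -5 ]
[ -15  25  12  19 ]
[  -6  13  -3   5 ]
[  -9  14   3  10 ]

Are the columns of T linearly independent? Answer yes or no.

no

Row reduce T to echelon form.
R2 ← R2 − (6/11)·R1: [0, 42/11, -6/11, -2/11]
R3 ← R3 + (5/11)·R1: [0, -24/11, 60/11, 20/11]
R4 ← R4 − (15/11)·R1: [0, 50/11, -48/11, -16/11]
R5 ← R5 − (6/11)·R1: [0, 53/11, -105/11, -35/11]
R6 ← R6 − (9/11)·R1: [0, 19/11, -75/11, -25/11]
R3 ← R3 + (4/7)·R2: [0, 0, 36/7, 12/7]
R4 ← R4 − (25/21)·R2: [0, 0, -26/7, -26/21]
R5 ← R5 − (53/42)·R2: [0, 0, -62/7, -62/21]
R6 ← R6 − (19/42)·R2: [0, 0, -46/7, -46/21]
R4 ← R4 + (13/18)·R3: [0, 0, 0, 0]
R5 ← R5 + (31/18)·R3: [0, 0, 0, 0]
R6 ← R6 + (23/18)·R3: [0, 0, 0, 0]
3 pivots among 4 columns.
Only 3 < 4 pivot columns, so the columns are linearly dependent.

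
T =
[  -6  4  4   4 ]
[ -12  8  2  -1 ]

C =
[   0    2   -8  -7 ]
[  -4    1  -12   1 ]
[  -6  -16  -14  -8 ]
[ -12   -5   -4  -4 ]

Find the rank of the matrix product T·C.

First compute TC:
[[-88, -92, -72,  -2],
 [-32, -43, -24,  80]]
Now row reduce the product.
R2 ← R2 − (4/11)·R1: [0, -105/11, 24/11, 888/11]
2 nonzero rows, so rank(TC) = 2.

2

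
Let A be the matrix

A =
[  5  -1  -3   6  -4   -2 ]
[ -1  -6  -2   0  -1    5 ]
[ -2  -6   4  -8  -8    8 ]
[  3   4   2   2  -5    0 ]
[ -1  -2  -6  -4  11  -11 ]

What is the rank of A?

Row reduce to echelon form.
R2 ← R2 + (1/5)·R1: [0, -31/5, -13/5, 6/5, -9/5, 23/5]
R3 ← R3 + (2/5)·R1: [0, -32/5, 14/5, -28/5, -48/5, 36/5]
R4 ← R4 − (3/5)·R1: [0, 23/5, 19/5, -8/5, -13/5, 6/5]
R5 ← R5 + (1/5)·R1: [0, -11/5, -33/5, -14/5, 51/5, -57/5]
R3 ← R3 − (32/31)·R2: [0, 0, 170/31, -212/31, -240/31, 76/31]
R4 ← R4 + (23/31)·R2: [0, 0, 58/31, -22/31, -122/31, 143/31]
R5 ← R5 − (11/31)·R2: [0, 0, -176/31, -100/31, 336/31, -404/31]
R4 ← R4 − (29/85)·R3: [0, 0, 0, 138/85, -22/17, 321/85]
R5 ← R5 + (88/85)·R3: [0, 0, 0, -876/85, 48/17, -892/85]
R5 ← R5 + (146/23)·R4: [0, 0, 0, 0, -124/23, 310/23]
Echelon form has 5 nonzero rows, so rank(A) = 5.

5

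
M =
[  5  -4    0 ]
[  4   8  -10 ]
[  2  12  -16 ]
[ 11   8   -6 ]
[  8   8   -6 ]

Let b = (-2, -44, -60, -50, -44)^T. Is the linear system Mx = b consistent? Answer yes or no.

Row reduce the augmented matrix [M | b].
R2 ← R2 − (4/5)·R1: [0, 56/5, -10, -212/5]
R3 ← R3 − (2/5)·R1: [0, 68/5, -16, -296/5]
R4 ← R4 − (11/5)·R1: [0, 84/5, -6, -228/5]
R5 ← R5 − (8/5)·R1: [0, 72/5, -6, -204/5]
R3 ← R3 − (17/14)·R2: [0, 0, -27/7, -54/7]
R4 ← R4 − (3/2)·R2: [0, 0, 9, 18]
R5 ← R5 − (9/7)·R2: [0, 0, 48/7, 96/7]
R4 ← R4 + (7/3)·R3: [0, 0, 0, 0]
R5 ← R5 + (16/9)·R3: [0, 0, 0, 0]
The echelon form has 3 nonzero rows, and every pivot lies in the first 3 columns, so rank(M) = rank([M|b]) = 3.
The system is consistent.

yes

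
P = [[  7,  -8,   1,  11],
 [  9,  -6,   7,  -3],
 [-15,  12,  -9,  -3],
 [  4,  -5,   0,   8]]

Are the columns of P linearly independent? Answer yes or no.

Row reduce P to echelon form.
R2 ← R2 − (9/7)·R1: [0, 30/7, 40/7, -120/7]
R3 ← R3 + (15/7)·R1: [0, -36/7, -48/7, 144/7]
R4 ← R4 − (4/7)·R1: [0, -3/7, -4/7, 12/7]
R3 ← R3 + (6/5)·R2: [0, 0, 0, 0]
R4 ← R4 + (1/10)·R2: [0, 0, 0, 0]
2 pivots among 4 columns.
Only 2 < 4 pivot columns, so the columns are linearly dependent.

no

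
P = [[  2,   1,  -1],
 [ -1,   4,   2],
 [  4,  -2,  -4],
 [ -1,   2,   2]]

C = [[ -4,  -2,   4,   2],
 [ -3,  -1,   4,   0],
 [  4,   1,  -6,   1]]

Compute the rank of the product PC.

First compute PC:
[[-15,  -6,  18,   3],
 [  0,   0,   0,   0],
 [-26, -10,  32,   4],
 [  6,   2,  -8,   0]]
Now row reduce the product.
R3 ← R3 − (26/15)·R1: [0, 2/5, 4/5, -6/5]
R4 ← R4 + (2/5)·R1: [0, -2/5, -4/5, 6/5]
Swap R2 ↔ R3
R4 ← R4 + R2: [0, 0, 0, 0]
2 nonzero rows, so rank(PC) = 2.

2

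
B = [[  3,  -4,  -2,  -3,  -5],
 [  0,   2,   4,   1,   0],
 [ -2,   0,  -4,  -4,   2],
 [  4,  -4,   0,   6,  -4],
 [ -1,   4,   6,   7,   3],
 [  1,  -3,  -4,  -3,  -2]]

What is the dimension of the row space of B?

Row reduce to echelon form.
R3 ← R3 + (2/3)·R1: [0, -8/3, -16/3, -6, -4/3]
R4 ← R4 − (4/3)·R1: [0, 4/3, 8/3, 10, 8/3]
R5 ← R5 + (1/3)·R1: [0, 8/3, 16/3, 6, 4/3]
R6 ← R6 − (1/3)·R1: [0, -5/3, -10/3, -2, -1/3]
R3 ← R3 + (4/3)·R2: [0, 0, 0, -14/3, -4/3]
R4 ← R4 − (2/3)·R2: [0, 0, 0, 28/3, 8/3]
R5 ← R5 − (4/3)·R2: [0, 0, 0, 14/3, 4/3]
R6 ← R6 + (5/6)·R2: [0, 0, 0, -7/6, -1/3]
R4 ← R4 + (2)·R3: [0, 0, 0, 0, 0]
R5 ← R5 + R3: [0, 0, 0, 0, 0]
R6 ← R6 − (1/4)·R3: [0, 0, 0, 0, 0]
Echelon form has 3 nonzero rows, so rank(B) = 3.
The row space has dimension equal to the rank: 3.

3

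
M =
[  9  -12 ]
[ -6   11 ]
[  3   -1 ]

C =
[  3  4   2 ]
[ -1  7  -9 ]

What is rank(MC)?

First compute MC:
[[ 39, -48, 126],
 [-29,  53, -111],
 [ 10,   5,  15]]
Now row reduce the product.
R2 ← R2 + (29/39)·R1: [0, 225/13, -225/13]
R3 ← R3 − (10/39)·R1: [0, 225/13, -225/13]
R3 ← R3 − R2: [0, 0, 0]
2 nonzero rows, so rank(MC) = 2.

2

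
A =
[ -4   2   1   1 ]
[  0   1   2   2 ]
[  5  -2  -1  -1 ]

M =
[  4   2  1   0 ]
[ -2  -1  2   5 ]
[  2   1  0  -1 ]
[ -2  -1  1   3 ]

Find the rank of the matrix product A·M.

First compute AM:
[[-20, -10,   1,  12],
 [ -2,  -1,   4,   9],
 [ 24,  12,   0, -12]]
Now row reduce the product.
R2 ← R2 − (1/10)·R1: [0, 0, 39/10, 39/5]
R3 ← R3 + (6/5)·R1: [0, 0, 6/5, 12/5]
R3 ← R3 − (4/13)·R2: [0, 0, 0, 0]
2 nonzero rows, so rank(AM) = 2.

2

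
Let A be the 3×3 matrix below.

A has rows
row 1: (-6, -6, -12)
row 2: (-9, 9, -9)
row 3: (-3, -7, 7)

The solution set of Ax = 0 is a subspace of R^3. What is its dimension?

Row reduce to echelon form.
R2 ← R2 − (3/2)·R1: [0, 18, 9]
R3 ← R3 − (1/2)·R1: [0, -4, 13]
R3 ← R3 + (2/9)·R2: [0, 0, 15]
3 nonzero rows, so rank(A) = 3.
A has 3 columns; by rank–nullity, nullity = 3 − 3 = 0.

0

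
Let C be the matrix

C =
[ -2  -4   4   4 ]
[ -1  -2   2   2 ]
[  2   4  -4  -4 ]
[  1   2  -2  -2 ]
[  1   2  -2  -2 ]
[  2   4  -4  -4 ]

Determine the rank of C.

Row reduce to echelon form.
R2 ← R2 − (1/2)·R1: [0, 0, 0, 0]
R3 ← R3 + R1: [0, 0, 0, 0]
R4 ← R4 + (1/2)·R1: [0, 0, 0, 0]
R5 ← R5 + (1/2)·R1: [0, 0, 0, 0]
R6 ← R6 + R1: [0, 0, 0, 0]
Echelon form has 1 nonzero row, so rank(C) = 1.

1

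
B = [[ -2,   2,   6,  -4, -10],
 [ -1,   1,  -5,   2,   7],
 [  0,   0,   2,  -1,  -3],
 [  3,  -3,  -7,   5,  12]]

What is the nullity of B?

Row reduce to echelon form.
R2 ← R2 − (1/2)·R1: [0, 0, -8, 4, 12]
R4 ← R4 + (3/2)·R1: [0, 0, 2, -1, -3]
R3 ← R3 + (1/4)·R2: [0, 0, 0, 0, 0]
R4 ← R4 + (1/4)·R2: [0, 0, 0, 0, 0]
2 nonzero rows, so rank(B) = 2.
B has 5 columns; by rank–nullity, nullity = 5 − 2 = 3.

3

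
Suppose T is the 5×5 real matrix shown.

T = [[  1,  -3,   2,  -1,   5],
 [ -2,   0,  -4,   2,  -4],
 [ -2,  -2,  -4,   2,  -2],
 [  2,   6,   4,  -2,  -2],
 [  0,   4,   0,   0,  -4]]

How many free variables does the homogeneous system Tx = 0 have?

3

Row reduce to echelon form.
R2 ← R2 + (2)·R1: [0, -6, 0, 0, 6]
R3 ← R3 + (2)·R1: [0, -8, 0, 0, 8]
R4 ← R4 − (2)·R1: [0, 12, 0, 0, -12]
R3 ← R3 − (4/3)·R2: [0, 0, 0, 0, 0]
R4 ← R4 + (2)·R2: [0, 0, 0, 0, 0]
R5 ← R5 + (2/3)·R2: [0, 0, 0, 0, 0]
2 nonzero rows, so rank(T) = 2.
T has 5 columns; by rank–nullity, nullity = 5 − 2 = 3.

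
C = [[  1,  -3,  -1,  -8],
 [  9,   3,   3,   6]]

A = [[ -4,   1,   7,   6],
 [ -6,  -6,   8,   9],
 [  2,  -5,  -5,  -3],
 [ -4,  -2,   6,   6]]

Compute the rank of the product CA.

2

First compute CA:
[[ 44,  40, -60, -66],
 [-72, -36, 108, 108]]
Now row reduce the product.
R2 ← R2 + (18/11)·R1: [0, 324/11, 108/11, 0]
2 nonzero rows, so rank(CA) = 2.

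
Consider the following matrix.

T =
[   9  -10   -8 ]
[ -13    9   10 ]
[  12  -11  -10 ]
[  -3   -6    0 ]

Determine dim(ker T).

1

Row reduce to echelon form.
R2 ← R2 + (13/9)·R1: [0, -49/9, -14/9]
R3 ← R3 − (4/3)·R1: [0, 7/3, 2/3]
R4 ← R4 + (1/3)·R1: [0, -28/3, -8/3]
R3 ← R3 + (3/7)·R2: [0, 0, 0]
R4 ← R4 − (12/7)·R2: [0, 0, 0]
2 nonzero rows, so rank(T) = 2.
T has 3 columns; by rank–nullity, nullity = 3 − 2 = 1.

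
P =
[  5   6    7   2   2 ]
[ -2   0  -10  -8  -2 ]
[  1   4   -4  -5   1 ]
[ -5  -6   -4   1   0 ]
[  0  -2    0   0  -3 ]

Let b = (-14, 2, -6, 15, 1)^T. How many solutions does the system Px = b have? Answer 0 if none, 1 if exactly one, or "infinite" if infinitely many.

Row reduce the augmented matrix [P | b].
R2 ← R2 + (2/5)·R1: [0, 12/5, -36/5, -36/5, -6/5, -18/5]
R3 ← R3 − (1/5)·R1: [0, 14/5, -27/5, -27/5, 3/5, -16/5]
R4 ← R4 + R1: [0, 0, 3, 3, 2, 1]
R3 ← R3 − (7/6)·R2: [0, 0, 3, 3, 2, 1]
R5 ← R5 + (5/6)·R2: [0, 0, -6, -6, -4, -2]
R4 ← R4 − R3: [0, 0, 0, 0, 0, 0]
R5 ← R5 + (2)·R3: [0, 0, 0, 0, 0, 0]
The echelon form has 3 nonzero rows, and every pivot lies in the first 5 columns, so rank(P) = rank([P|b]) = 3.
The system is consistent.
rank = 3 < 5 unknowns, so there are infinitely many solutions.

infinite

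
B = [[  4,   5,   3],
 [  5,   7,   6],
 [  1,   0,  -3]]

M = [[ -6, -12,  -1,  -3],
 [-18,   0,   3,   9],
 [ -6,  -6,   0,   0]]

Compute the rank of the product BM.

First compute BM:
[[-132, -66,  11,  33],
 [-192, -96,  16,  48],
 [ 12,   6,  -1,  -3]]
Now row reduce the product.
R2 ← R2 − (16/11)·R1: [0, 0, 0, 0]
R3 ← R3 + (1/11)·R1: [0, 0, 0, 0]
1 nonzero row, so rank(BM) = 1.

1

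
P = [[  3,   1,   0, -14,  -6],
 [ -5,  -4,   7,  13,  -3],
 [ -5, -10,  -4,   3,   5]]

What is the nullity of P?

2

Row reduce to echelon form.
R2 ← R2 + (5/3)·R1: [0, -7/3, 7, -31/3, -13]
R3 ← R3 + (5/3)·R1: [0, -25/3, -4, -61/3, -5]
R3 ← R3 − (25/7)·R2: [0, 0, -29, 116/7, 290/7]
3 nonzero rows, so rank(P) = 3.
P has 5 columns; by rank–nullity, nullity = 5 − 3 = 2.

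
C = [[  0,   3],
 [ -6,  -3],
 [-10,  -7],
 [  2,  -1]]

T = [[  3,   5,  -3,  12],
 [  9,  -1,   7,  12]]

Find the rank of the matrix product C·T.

First compute CT:
[[ 27,  -3,  21,  36],
 [-45, -27,  -3, -108],
 [-93, -43, -19, -204],
 [ -3,  11, -13,  12]]
Now row reduce the product.
R2 ← R2 + (5/3)·R1: [0, -32, 32, -48]
R3 ← R3 + (31/9)·R1: [0, -160/3, 160/3, -80]
R4 ← R4 + (1/9)·R1: [0, 32/3, -32/3, 16]
R3 ← R3 − (5/3)·R2: [0, 0, 0, 0]
R4 ← R4 + (1/3)·R2: [0, 0, 0, 0]
2 nonzero rows, so rank(CT) = 2.

2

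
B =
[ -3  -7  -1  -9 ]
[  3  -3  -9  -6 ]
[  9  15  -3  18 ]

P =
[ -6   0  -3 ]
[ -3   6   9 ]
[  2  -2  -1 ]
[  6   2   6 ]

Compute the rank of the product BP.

First compute BP:
[[-17, -58, -107],
 [-63, -12, -63],
 [  3, 132, 219]]
Now row reduce the product.
R2 ← R2 − (63/17)·R1: [0, 3450/17, 5670/17]
R3 ← R3 + (3/17)·R1: [0, 2070/17, 3402/17]
R3 ← R3 − (3/5)·R2: [0, 0, 0]
2 nonzero rows, so rank(BP) = 2.

2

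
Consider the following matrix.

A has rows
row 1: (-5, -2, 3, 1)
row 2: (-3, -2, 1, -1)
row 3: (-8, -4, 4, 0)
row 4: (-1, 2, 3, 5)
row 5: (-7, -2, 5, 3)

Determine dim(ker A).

2

Row reduce to echelon form.
R2 ← R2 − (3/5)·R1: [0, -4/5, -4/5, -8/5]
R3 ← R3 − (8/5)·R1: [0, -4/5, -4/5, -8/5]
R4 ← R4 − (1/5)·R1: [0, 12/5, 12/5, 24/5]
R5 ← R5 − (7/5)·R1: [0, 4/5, 4/5, 8/5]
R3 ← R3 − R2: [0, 0, 0, 0]
R4 ← R4 + (3)·R2: [0, 0, 0, 0]
R5 ← R5 + R2: [0, 0, 0, 0]
2 nonzero rows, so rank(A) = 2.
A has 4 columns; by rank–nullity, nullity = 4 − 2 = 2.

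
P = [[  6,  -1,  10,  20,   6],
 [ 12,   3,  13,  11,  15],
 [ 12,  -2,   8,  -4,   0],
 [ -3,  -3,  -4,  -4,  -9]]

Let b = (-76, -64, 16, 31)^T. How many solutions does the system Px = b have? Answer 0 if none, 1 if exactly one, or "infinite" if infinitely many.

infinite

Row reduce the augmented matrix [P | b].
R2 ← R2 − (2)·R1: [0, 5, -7, -29, 3, 88]
R3 ← R3 − (2)·R1: [0, 0, -12, -44, -12, 168]
R4 ← R4 + (1/2)·R1: [0, -7/2, 1, 6, -6, -7]
R4 ← R4 + (7/10)·R2: [0, 0, -39/10, -143/10, -39/10, 273/5]
R4 ← R4 − (13/40)·R3: [0, 0, 0, 0, 0, 0]
The echelon form has 3 nonzero rows, and every pivot lies in the first 5 columns, so rank(P) = rank([P|b]) = 3.
The system is consistent.
rank = 3 < 5 unknowns, so there are infinitely many solutions.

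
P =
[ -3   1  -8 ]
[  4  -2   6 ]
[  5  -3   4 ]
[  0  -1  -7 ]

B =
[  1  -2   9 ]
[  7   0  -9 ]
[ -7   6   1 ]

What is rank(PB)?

2

First compute PB:
[[ 60, -42, -44],
 [-52,  28,  60],
 [-44,  14,  76],
 [ 42, -42,   2]]
Now row reduce the product.
R2 ← R2 + (13/15)·R1: [0, -42/5, 328/15]
R3 ← R3 + (11/15)·R1: [0, -84/5, 656/15]
R4 ← R4 − (7/10)·R1: [0, -63/5, 164/5]
R3 ← R3 − (2)·R2: [0, 0, 0]
R4 ← R4 − (3/2)·R2: [0, 0, 0]
2 nonzero rows, so rank(PB) = 2.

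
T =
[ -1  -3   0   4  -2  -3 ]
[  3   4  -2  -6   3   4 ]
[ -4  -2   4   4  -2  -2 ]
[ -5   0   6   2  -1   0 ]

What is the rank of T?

2

Row reduce to echelon form.
R2 ← R2 + (3)·R1: [0, -5, -2, 6, -3, -5]
R3 ← R3 − (4)·R1: [0, 10, 4, -12, 6, 10]
R4 ← R4 − (5)·R1: [0, 15, 6, -18, 9, 15]
R3 ← R3 + (2)·R2: [0, 0, 0, 0, 0, 0]
R4 ← R4 + (3)·R2: [0, 0, 0, 0, 0, 0]
Echelon form has 2 nonzero rows, so rank(T) = 2.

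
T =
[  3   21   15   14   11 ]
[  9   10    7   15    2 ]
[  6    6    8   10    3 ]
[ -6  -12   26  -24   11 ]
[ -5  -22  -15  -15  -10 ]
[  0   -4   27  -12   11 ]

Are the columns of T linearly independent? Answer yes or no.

Row reduce T to echelon form.
R2 ← R2 − (3)·R1: [0, -53, -38, -27, -31]
R3 ← R3 − (2)·R1: [0, -36, -22, -18, -19]
R4 ← R4 + (2)·R1: [0, 30, 56, 4, 33]
R5 ← R5 + (5/3)·R1: [0, 13, 10, 25/3, 25/3]
R3 ← R3 − (36/53)·R2: [0, 0, 202/53, 18/53, 109/53]
R4 ← R4 + (30/53)·R2: [0, 0, 1828/53, -598/53, 819/53]
R5 ← R5 + (13/53)·R2: [0, 0, 36/53, 272/159, 116/159]
R6 ← R6 − (4/53)·R2: [0, 0, 1583/53, -528/53, 707/53]
R4 ← R4 − (914/101)·R3: [0, 0, 0, -1450/101, -319/101]
R5 ← R5 − (18/101)·R3: [0, 0, 0, 500/303, 110/303]
R6 ← R6 − (1583/202)·R3: [0, 0, 0, -1275/101, -561/202]
R5 ← R5 + (10/87)·R4: [0, 0, 0, 0, 0]
R6 ← R6 − (51/58)·R4: [0, 0, 0, 0, 0]
4 pivots among 5 columns.
Only 4 < 5 pivot columns, so the columns are linearly dependent.

no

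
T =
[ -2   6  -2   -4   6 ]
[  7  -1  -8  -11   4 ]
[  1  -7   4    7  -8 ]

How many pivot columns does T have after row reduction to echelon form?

2

Row reduce to echelon form.
R2 ← R2 + (7/2)·R1: [0, 20, -15, -25, 25]
R3 ← R3 + (1/2)·R1: [0, -4, 3, 5, -5]
R3 ← R3 + (1/5)·R2: [0, 0, 0, 0, 0]
Echelon form has 2 nonzero rows, so rank(T) = 2.
Each nonzero row contributes one pivot column: 2 pivot columns.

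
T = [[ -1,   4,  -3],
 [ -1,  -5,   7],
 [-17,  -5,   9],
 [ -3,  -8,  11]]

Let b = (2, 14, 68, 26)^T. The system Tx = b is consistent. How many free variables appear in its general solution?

0

Row reduce the augmented matrix [T | b].
R2 ← R2 − R1: [0, -9, 10, 12]
R3 ← R3 − (17)·R1: [0, -73, 60, 34]
R4 ← R4 − (3)·R1: [0, -20, 20, 20]
R3 ← R3 − (73/9)·R2: [0, 0, -190/9, -190/3]
R4 ← R4 − (20/9)·R2: [0, 0, -20/9, -20/3]
R4 ← R4 − (2/19)·R3: [0, 0, 0, 0]
The echelon form has 3 nonzero rows, and every pivot lies in the first 3 columns, so rank(T) = rank([T|b]) = 3.
The system is consistent.
Free variables = (unknowns) − (rank) = 3 − 3 = 0.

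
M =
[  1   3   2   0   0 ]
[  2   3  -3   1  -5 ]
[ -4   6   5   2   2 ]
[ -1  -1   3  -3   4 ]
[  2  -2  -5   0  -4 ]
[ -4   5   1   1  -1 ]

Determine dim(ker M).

Row reduce to echelon form.
R2 ← R2 − (2)·R1: [0, -3, -7, 1, -5]
R3 ← R3 + (4)·R1: [0, 18, 13, 2, 2]
R4 ← R4 + R1: [0, 2, 5, -3, 4]
R5 ← R5 − (2)·R1: [0, -8, -9, 0, -4]
R6 ← R6 + (4)·R1: [0, 17, 9, 1, -1]
R3 ← R3 + (6)·R2: [0, 0, -29, 8, -28]
R4 ← R4 + (2/3)·R2: [0, 0, 1/3, -7/3, 2/3]
R5 ← R5 − (8/3)·R2: [0, 0, 29/3, -8/3, 28/3]
R6 ← R6 + (17/3)·R2: [0, 0, -92/3, 20/3, -88/3]
R4 ← R4 + (1/87)·R3: [0, 0, 0, -65/29, 10/29]
R5 ← R5 + (1/3)·R3: [0, 0, 0, 0, 0]
R6 ← R6 − (92/87)·R3: [0, 0, 0, -52/29, 8/29]
R6 ← R6 − (4/5)·R4: [0, 0, 0, 0, 0]
4 nonzero rows, so rank(M) = 4.
M has 5 columns; by rank–nullity, nullity = 5 − 4 = 1.

1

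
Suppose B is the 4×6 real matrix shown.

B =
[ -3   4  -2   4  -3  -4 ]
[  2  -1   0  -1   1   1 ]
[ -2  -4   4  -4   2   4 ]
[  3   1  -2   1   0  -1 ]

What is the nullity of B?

4

Row reduce to echelon form.
R2 ← R2 + (2/3)·R1: [0, 5/3, -4/3, 5/3, -1, -5/3]
R3 ← R3 − (2/3)·R1: [0, -20/3, 16/3, -20/3, 4, 20/3]
R4 ← R4 + R1: [0, 5, -4, 5, -3, -5]
R3 ← R3 + (4)·R2: [0, 0, 0, 0, 0, 0]
R4 ← R4 − (3)·R2: [0, 0, 0, 0, 0, 0]
2 nonzero rows, so rank(B) = 2.
B has 6 columns; by rank–nullity, nullity = 6 − 2 = 4.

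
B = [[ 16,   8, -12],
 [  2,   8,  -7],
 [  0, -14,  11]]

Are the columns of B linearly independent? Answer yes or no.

Row reduce B to echelon form.
R2 ← R2 − (1/8)·R1: [0, 7, -11/2]
R3 ← R3 + (2)·R2: [0, 0, 0]
2 pivots among 3 columns.
Only 2 < 3 pivot columns, so the columns are linearly dependent.

no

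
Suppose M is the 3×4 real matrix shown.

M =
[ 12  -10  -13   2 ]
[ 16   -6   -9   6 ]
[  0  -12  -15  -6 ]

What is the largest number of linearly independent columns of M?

Row reduce to echelon form.
R2 ← R2 − (4/3)·R1: [0, 22/3, 25/3, 10/3]
R3 ← R3 + (18/11)·R2: [0, 0, -15/11, -6/11]
Echelon form has 3 nonzero rows, so rank(M) = 3.
The rank gives the maximum number of linearly independent columns: 3.

3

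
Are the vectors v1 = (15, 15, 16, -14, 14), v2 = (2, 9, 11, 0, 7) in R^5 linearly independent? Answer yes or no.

yes

Form the matrix with these vectors as rows and row reduce.
R2 ← R2 − (2/15)·R1: [0, 7, 133/15, 28/15, 77/15]
2 nonzero rows, so the 2 vectors span a space of dimension 2.
Since 2 = 2, the vectors are linearly independent.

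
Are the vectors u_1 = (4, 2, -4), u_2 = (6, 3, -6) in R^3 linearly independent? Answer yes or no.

Form the matrix with these vectors as rows and row reduce.
R2 ← R2 − (3/2)·R1: [0, 0, 0]
1 nonzero row, so the 2 vectors span a space of dimension 1.
Since 1 < 2, the vectors are linearly dependent.

no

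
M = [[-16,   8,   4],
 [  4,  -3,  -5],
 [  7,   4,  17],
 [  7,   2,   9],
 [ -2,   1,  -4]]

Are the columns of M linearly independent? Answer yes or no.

yes

Row reduce M to echelon form.
R2 ← R2 + (1/4)·R1: [0, -1, -4]
R3 ← R3 + (7/16)·R1: [0, 15/2, 75/4]
R4 ← R4 + (7/16)·R1: [0, 11/2, 43/4]
R5 ← R5 − (1/8)·R1: [0, 0, -9/2]
R3 ← R3 + (15/2)·R2: [0, 0, -45/4]
R4 ← R4 + (11/2)·R2: [0, 0, -45/4]
R4 ← R4 − R3: [0, 0, 0]
R5 ← R5 − (2/5)·R3: [0, 0, 0]
3 pivots among 3 columns.
Every column is a pivot column, so the columns are linearly independent.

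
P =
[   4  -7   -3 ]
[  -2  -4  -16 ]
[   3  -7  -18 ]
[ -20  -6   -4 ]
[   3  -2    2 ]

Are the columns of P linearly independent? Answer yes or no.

Row reduce P to echelon form.
R2 ← R2 + (1/2)·R1: [0, -15/2, -35/2]
R3 ← R3 − (3/4)·R1: [0, -7/4, -63/4]
R4 ← R4 + (5)·R1: [0, -41, -19]
R5 ← R5 − (3/4)·R1: [0, 13/4, 17/4]
R3 ← R3 − (7/30)·R2: [0, 0, -35/3]
R4 ← R4 − (82/15)·R2: [0, 0, 230/3]
R5 ← R5 + (13/30)·R2: [0, 0, -10/3]
R4 ← R4 + (46/7)·R3: [0, 0, 0]
R5 ← R5 − (2/7)·R3: [0, 0, 0]
3 pivots among 3 columns.
Every column is a pivot column, so the columns are linearly independent.

yes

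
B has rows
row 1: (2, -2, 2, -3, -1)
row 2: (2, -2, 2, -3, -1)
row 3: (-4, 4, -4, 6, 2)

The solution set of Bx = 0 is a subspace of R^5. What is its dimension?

4

Row reduce to echelon form.
R2 ← R2 − R1: [0, 0, 0, 0, 0]
R3 ← R3 + (2)·R1: [0, 0, 0, 0, 0]
1 nonzero row, so rank(B) = 1.
B has 5 columns; by rank–nullity, nullity = 5 − 1 = 4.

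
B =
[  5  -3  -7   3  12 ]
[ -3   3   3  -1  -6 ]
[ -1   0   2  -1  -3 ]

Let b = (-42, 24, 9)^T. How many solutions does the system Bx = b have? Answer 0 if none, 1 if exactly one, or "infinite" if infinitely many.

Row reduce the augmented matrix [B | b].
R2 ← R2 + (3/5)·R1: [0, 6/5, -6/5, 4/5, 6/5, -6/5]
R3 ← R3 + (1/5)·R1: [0, -3/5, 3/5, -2/5, -3/5, 3/5]
R3 ← R3 + (1/2)·R2: [0, 0, 0, 0, 0, 0]
The echelon form has 2 nonzero rows, and every pivot lies in the first 5 columns, so rank(B) = rank([B|b]) = 2.
The system is consistent.
rank = 2 < 5 unknowns, so there are infinitely many solutions.

infinite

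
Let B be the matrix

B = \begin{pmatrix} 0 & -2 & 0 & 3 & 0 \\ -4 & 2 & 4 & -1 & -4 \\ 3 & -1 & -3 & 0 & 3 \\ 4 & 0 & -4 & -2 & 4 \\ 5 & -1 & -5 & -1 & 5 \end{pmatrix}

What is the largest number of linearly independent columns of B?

Row reduce to echelon form.
Swap R1 ↔ R2
R3 ← R3 + (3/4)·R1: [0, 1/2, 0, -3/4, 0]
R4 ← R4 + R1: [0, 2, 0, -3, 0]
R5 ← R5 + (5/4)·R1: [0, 3/2, 0, -9/4, 0]
R3 ← R3 + (1/4)·R2: [0, 0, 0, 0, 0]
R4 ← R4 + R2: [0, 0, 0, 0, 0]
R5 ← R5 + (3/4)·R2: [0, 0, 0, 0, 0]
Echelon form has 2 nonzero rows, so rank(B) = 2.
The rank gives the maximum number of linearly independent columns: 2.

2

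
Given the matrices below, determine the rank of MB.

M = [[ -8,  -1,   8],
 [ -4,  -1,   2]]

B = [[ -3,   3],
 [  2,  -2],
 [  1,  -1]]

1

First compute MB:
[[ 30, -30],
 [ 12, -12]]
Now row reduce the product.
R2 ← R2 − (2/5)·R1: [0, 0]
1 nonzero row, so rank(MB) = 1.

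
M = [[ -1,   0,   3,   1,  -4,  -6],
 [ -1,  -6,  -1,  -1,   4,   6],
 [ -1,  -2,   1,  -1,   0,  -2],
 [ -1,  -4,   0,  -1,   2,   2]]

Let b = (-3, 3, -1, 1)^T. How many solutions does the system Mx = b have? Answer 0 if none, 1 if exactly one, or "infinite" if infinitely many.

Row reduce the augmented matrix [M | b].
R2 ← R2 − R1: [0, -6, -4, -2, 8, 12, 6]
R3 ← R3 − R1: [0, -2, -2, -2, 4, 4, 2]
R4 ← R4 − R1: [0, -4, -3, -2, 6, 8, 4]
R3 ← R3 − (1/3)·R2: [0, 0, -2/3, -4/3, 4/3, 0, 0]
R4 ← R4 − (2/3)·R2: [0, 0, -1/3, -2/3, 2/3, 0, 0]
R4 ← R4 − (1/2)·R3: [0, 0, 0, 0, 0, 0, 0]
The echelon form has 3 nonzero rows, and every pivot lies in the first 6 columns, so rank(M) = rank([M|b]) = 3.
The system is consistent.
rank = 3 < 6 unknowns, so there are infinitely many solutions.

infinite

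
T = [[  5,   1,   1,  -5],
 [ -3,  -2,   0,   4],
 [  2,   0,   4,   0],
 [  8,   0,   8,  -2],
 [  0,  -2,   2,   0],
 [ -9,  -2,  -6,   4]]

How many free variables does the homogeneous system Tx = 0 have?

Row reduce to echelon form.
R2 ← R2 + (3/5)·R1: [0, -7/5, 3/5, 1]
R3 ← R3 − (2/5)·R1: [0, -2/5, 18/5, 2]
R4 ← R4 − (8/5)·R1: [0, -8/5, 32/5, 6]
R6 ← R6 + (9/5)·R1: [0, -1/5, -21/5, -5]
R3 ← R3 − (2/7)·R2: [0, 0, 24/7, 12/7]
R4 ← R4 − (8/7)·R2: [0, 0, 40/7, 34/7]
R5 ← R5 − (10/7)·R2: [0, 0, 8/7, -10/7]
R6 ← R6 − (1/7)·R2: [0, 0, -30/7, -36/7]
R4 ← R4 − (5/3)·R3: [0, 0, 0, 2]
R5 ← R5 − (1/3)·R3: [0, 0, 0, -2]
R6 ← R6 + (5/4)·R3: [0, 0, 0, -3]
R5 ← R5 + R4: [0, 0, 0, 0]
R6 ← R6 + (3/2)·R4: [0, 0, 0, 0]
4 nonzero rows, so rank(T) = 4.
T has 4 columns; by rank–nullity, nullity = 4 − 4 = 0.

0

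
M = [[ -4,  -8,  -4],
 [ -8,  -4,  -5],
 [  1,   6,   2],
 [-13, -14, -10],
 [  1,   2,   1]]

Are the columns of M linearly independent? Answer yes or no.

Row reduce M to echelon form.
R2 ← R2 − (2)·R1: [0, 12, 3]
R3 ← R3 + (1/4)·R1: [0, 4, 1]
R4 ← R4 − (13/4)·R1: [0, 12, 3]
R5 ← R5 + (1/4)·R1: [0, 0, 0]
R3 ← R3 − (1/3)·R2: [0, 0, 0]
R4 ← R4 − R2: [0, 0, 0]
2 pivots among 3 columns.
Only 2 < 3 pivot columns, so the columns are linearly dependent.

no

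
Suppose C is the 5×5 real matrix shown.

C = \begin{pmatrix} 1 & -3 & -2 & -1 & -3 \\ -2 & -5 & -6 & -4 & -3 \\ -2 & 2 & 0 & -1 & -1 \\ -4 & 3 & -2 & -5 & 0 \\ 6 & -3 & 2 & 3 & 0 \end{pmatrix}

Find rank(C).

Row reduce to echelon form.
R2 ← R2 + (2)·R1: [0, -11, -10, -6, -9]
R3 ← R3 + (2)·R1: [0, -4, -4, -3, -7]
R4 ← R4 + (4)·R1: [0, -9, -10, -9, -12]
R5 ← R5 − (6)·R1: [0, 15, 14, 9, 18]
R3 ← R3 − (4/11)·R2: [0, 0, -4/11, -9/11, -41/11]
R4 ← R4 − (9/11)·R2: [0, 0, -20/11, -45/11, -51/11]
R5 ← R5 + (15/11)·R2: [0, 0, 4/11, 9/11, 63/11]
R4 ← R4 − (5)·R3: [0, 0, 0, 0, 14]
R5 ← R5 + R3: [0, 0, 0, 0, 2]
R5 ← R5 − (1/7)·R4: [0, 0, 0, 0, 0]
Echelon form has 4 nonzero rows, so rank(C) = 4.

4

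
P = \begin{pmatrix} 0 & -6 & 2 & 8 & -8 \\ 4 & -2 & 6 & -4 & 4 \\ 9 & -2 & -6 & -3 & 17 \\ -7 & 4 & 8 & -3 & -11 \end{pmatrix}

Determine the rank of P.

3

Row reduce to echelon form.
Swap R1 ↔ R2
R3 ← R3 − (9/4)·R1: [0, 5/2, -39/2, 6, 8]
R4 ← R4 + (7/4)·R1: [0, 1/2, 37/2, -10, -4]
R3 ← R3 + (5/12)·R2: [0, 0, -56/3, 28/3, 14/3]
R4 ← R4 + (1/12)·R2: [0, 0, 56/3, -28/3, -14/3]
R4 ← R4 + R3: [0, 0, 0, 0, 0]
Echelon form has 3 nonzero rows, so rank(P) = 3.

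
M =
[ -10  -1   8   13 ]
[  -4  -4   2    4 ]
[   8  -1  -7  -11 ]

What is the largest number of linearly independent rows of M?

2

Row reduce to echelon form.
R2 ← R2 − (2/5)·R1: [0, -18/5, -6/5, -6/5]
R3 ← R3 + (4/5)·R1: [0, -9/5, -3/5, -3/5]
R3 ← R3 − (1/2)·R2: [0, 0, 0, 0]
Echelon form has 2 nonzero rows, so rank(M) = 2.
The rank gives the maximum number of linearly independent rows: 2.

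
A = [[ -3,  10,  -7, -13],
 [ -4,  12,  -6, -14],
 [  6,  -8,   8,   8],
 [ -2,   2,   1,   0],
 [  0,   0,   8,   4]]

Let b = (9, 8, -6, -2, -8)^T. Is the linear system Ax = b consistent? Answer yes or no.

Row reduce the augmented matrix [A | b].
R2 ← R2 − (4/3)·R1: [0, -4/3, 10/3, 10/3, -4]
R3 ← R3 + (2)·R1: [0, 12, -6, -18, 12]
R4 ← R4 − (2/3)·R1: [0, -14/3, 17/3, 26/3, -8]
R3 ← R3 + (9)·R2: [0, 0, 24, 12, -24]
R4 ← R4 − (7/2)·R2: [0, 0, -6, -3, 6]
R4 ← R4 + (1/4)·R3: [0, 0, 0, 0, 0]
R5 ← R5 − (1/3)·R3: [0, 0, 0, 0, 0]
The echelon form has 3 nonzero rows, and every pivot lies in the first 4 columns, so rank(A) = rank([A|b]) = 3.
The system is consistent.

yes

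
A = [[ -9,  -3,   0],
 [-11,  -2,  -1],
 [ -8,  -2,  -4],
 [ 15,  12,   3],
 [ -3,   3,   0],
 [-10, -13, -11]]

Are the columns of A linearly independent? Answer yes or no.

yes

Row reduce A to echelon form.
R2 ← R2 − (11/9)·R1: [0, 5/3, -1]
R3 ← R3 − (8/9)·R1: [0, 2/3, -4]
R4 ← R4 + (5/3)·R1: [0, 7, 3]
R5 ← R5 − (1/3)·R1: [0, 4, 0]
R6 ← R6 − (10/9)·R1: [0, -29/3, -11]
R3 ← R3 − (2/5)·R2: [0, 0, -18/5]
R4 ← R4 − (21/5)·R2: [0, 0, 36/5]
R5 ← R5 − (12/5)·R2: [0, 0, 12/5]
R6 ← R6 + (29/5)·R2: [0, 0, -84/5]
R4 ← R4 + (2)·R3: [0, 0, 0]
R5 ← R5 + (2/3)·R3: [0, 0, 0]
R6 ← R6 − (14/3)·R3: [0, 0, 0]
3 pivots among 3 columns.
Every column is a pivot column, so the columns are linearly independent.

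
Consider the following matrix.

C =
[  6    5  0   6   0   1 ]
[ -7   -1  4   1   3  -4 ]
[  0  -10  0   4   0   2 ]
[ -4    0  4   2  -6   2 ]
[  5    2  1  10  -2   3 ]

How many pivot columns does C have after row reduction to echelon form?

Row reduce to echelon form.
R2 ← R2 + (7/6)·R1: [0, 29/6, 4, 8, 3, -17/6]
R4 ← R4 + (2/3)·R1: [0, 10/3, 4, 6, -6, 8/3]
R5 ← R5 − (5/6)·R1: [0, -13/6, 1, 5, -2, 13/6]
R3 ← R3 + (60/29)·R2: [0, 0, 240/29, 596/29, 180/29, -112/29]
R4 ← R4 − (20/29)·R2: [0, 0, 36/29, 14/29, -234/29, 134/29]
R5 ← R5 + (13/29)·R2: [0, 0, 81/29, 249/29, -19/29, 26/29]
R4 ← R4 − (3/20)·R3: [0, 0, 0, -13/5, -9, 26/5]
R5 ← R5 − (27/80)·R3: [0, 0, 0, 33/20, -11/4, 11/5]
R5 ← R5 + (33/52)·R4: [0, 0, 0, 0, -110/13, 11/2]
Echelon form has 5 nonzero rows, so rank(C) = 5.
Each nonzero row contributes one pivot column: 5 pivot columns.

5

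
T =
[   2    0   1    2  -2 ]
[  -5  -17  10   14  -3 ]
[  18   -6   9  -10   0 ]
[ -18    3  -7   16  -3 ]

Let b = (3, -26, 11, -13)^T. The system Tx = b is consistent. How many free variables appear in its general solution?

Row reduce the augmented matrix [T | b].
R2 ← R2 + (5/2)·R1: [0, -17, 25/2, 19, -8, -37/2]
R3 ← R3 − (9)·R1: [0, -6, 0, -28, 18, -16]
R4 ← R4 + (9)·R1: [0, 3, 2, 34, -21, 14]
R3 ← R3 − (6/17)·R2: [0, 0, -75/17, -590/17, 354/17, -161/17]
R4 ← R4 + (3/17)·R2: [0, 0, 143/34, 635/17, -381/17, 365/34]
R4 ← R4 + (143/150)·R3: [0, 0, 0, 64/15, -64/25, 128/75]
The echelon form has 4 nonzero rows, and every pivot lies in the first 5 columns, so rank(T) = rank([T|b]) = 4.
The system is consistent.
Free variables = (unknowns) − (rank) = 5 − 4 = 1.

1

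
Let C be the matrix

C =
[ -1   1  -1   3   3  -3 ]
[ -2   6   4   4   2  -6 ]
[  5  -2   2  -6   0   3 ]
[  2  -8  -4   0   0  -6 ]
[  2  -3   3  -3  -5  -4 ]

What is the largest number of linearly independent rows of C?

4

Row reduce to echelon form.
R2 ← R2 − (2)·R1: [0, 4, 6, -2, -4, 0]
R3 ← R3 + (5)·R1: [0, 3, -3, 9, 15, -12]
R4 ← R4 + (2)·R1: [0, -6, -6, 6, 6, -12]
R5 ← R5 + (2)·R1: [0, -1, 1, 3, 1, -10]
R3 ← R3 − (3/4)·R2: [0, 0, -15/2, 21/2, 18, -12]
R4 ← R4 + (3/2)·R2: [0, 0, 3, 3, 0, -12]
R5 ← R5 + (1/4)·R2: [0, 0, 5/2, 5/2, 0, -10]
R4 ← R4 + (2/5)·R3: [0, 0, 0, 36/5, 36/5, -84/5]
R5 ← R5 + (1/3)·R3: [0, 0, 0, 6, 6, -14]
R5 ← R5 − (5/6)·R4: [0, 0, 0, 0, 0, 0]
Echelon form has 4 nonzero rows, so rank(C) = 4.
The rank gives the maximum number of linearly independent rows: 4.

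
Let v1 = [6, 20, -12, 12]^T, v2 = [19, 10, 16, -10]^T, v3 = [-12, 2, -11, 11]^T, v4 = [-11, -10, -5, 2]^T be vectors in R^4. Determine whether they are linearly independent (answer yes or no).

Form the matrix with these vectors as rows and row reduce.
R2 ← R2 − (19/6)·R1: [0, -160/3, 54, -48]
R3 ← R3 + (2)·R1: [0, 42, -35, 35]
R4 ← R4 + (11/6)·R1: [0, 80/3, -27, 24]
R3 ← R3 + (63/80)·R2: [0, 0, 301/40, -14/5]
R4 ← R4 + (1/2)·R2: [0, 0, 0, 0]
3 nonzero rows, so the 4 vectors span a space of dimension 3.
Since 3 < 4, the vectors are linearly dependent.

no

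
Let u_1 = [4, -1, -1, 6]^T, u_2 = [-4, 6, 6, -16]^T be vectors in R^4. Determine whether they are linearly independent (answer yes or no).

yes

Form the matrix with these vectors as rows and row reduce.
R2 ← R2 + R1: [0, 5, 5, -10]
2 nonzero rows, so the 2 vectors span a space of dimension 2.
Since 2 = 2, the vectors are linearly independent.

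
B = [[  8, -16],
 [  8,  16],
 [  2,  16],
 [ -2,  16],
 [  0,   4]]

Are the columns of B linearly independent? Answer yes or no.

Row reduce B to echelon form.
R2 ← R2 − R1: [0, 32]
R3 ← R3 − (1/4)·R1: [0, 20]
R4 ← R4 + (1/4)·R1: [0, 12]
R3 ← R3 − (5/8)·R2: [0, 0]
R4 ← R4 − (3/8)·R2: [0, 0]
R5 ← R5 − (1/8)·R2: [0, 0]
2 pivots among 2 columns.
Every column is a pivot column, so the columns are linearly independent.

yes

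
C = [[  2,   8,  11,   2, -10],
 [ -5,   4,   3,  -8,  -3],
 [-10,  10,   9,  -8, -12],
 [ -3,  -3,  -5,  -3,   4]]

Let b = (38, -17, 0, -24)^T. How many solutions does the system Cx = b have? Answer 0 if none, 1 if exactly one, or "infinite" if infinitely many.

Row reduce the augmented matrix [C | b].
R2 ← R2 + (5/2)·R1: [0, 24, 61/2, -3, -28, 78]
R3 ← R3 + (5)·R1: [0, 50, 64, 2, -62, 190]
R4 ← R4 + (3/2)·R1: [0, 9, 23/2, 0, -11, 33]
R3 ← R3 − (25/12)·R2: [0, 0, 11/24, 33/4, -11/3, 55/2]
R4 ← R4 − (3/8)·R2: [0, 0, 1/16, 9/8, -1/2, 15/4]
R4 ← R4 − (3/22)·R3: [0, 0, 0, 0, 0, 0]
The echelon form has 3 nonzero rows, and every pivot lies in the first 5 columns, so rank(C) = rank([C|b]) = 3.
The system is consistent.
rank = 3 < 5 unknowns, so there are infinitely many solutions.

infinite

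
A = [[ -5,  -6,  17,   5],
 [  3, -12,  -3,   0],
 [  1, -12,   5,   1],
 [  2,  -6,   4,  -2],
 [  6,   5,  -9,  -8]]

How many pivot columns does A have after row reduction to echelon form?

Row reduce to echelon form.
R2 ← R2 + (3/5)·R1: [0, -78/5, 36/5, 3]
R3 ← R3 + (1/5)·R1: [0, -66/5, 42/5, 2]
R4 ← R4 + (2/5)·R1: [0, -42/5, 54/5, 0]
R5 ← R5 + (6/5)·R1: [0, -11/5, 57/5, -2]
R3 ← R3 − (11/13)·R2: [0, 0, 30/13, -7/13]
R4 ← R4 − (7/13)·R2: [0, 0, 90/13, -21/13]
R5 ← R5 − (11/78)·R2: [0, 0, 135/13, -63/26]
R4 ← R4 − (3)·R3: [0, 0, 0, 0]
R5 ← R5 − (9/2)·R3: [0, 0, 0, 0]
Echelon form has 3 nonzero rows, so rank(A) = 3.
Each nonzero row contributes one pivot column: 3 pivot columns.

3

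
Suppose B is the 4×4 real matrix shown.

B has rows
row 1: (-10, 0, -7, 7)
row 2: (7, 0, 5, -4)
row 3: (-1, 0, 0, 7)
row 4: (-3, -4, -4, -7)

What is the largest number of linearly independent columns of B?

Row reduce to echelon form.
R2 ← R2 + (7/10)·R1: [0, 0, 1/10, 9/10]
R3 ← R3 − (1/10)·R1: [0, 0, 7/10, 63/10]
R4 ← R4 − (3/10)·R1: [0, -4, -19/10, -91/10]
Swap R2 ↔ R4
R4 ← R4 − (1/7)·R3: [0, 0, 0, 0]
Echelon form has 3 nonzero rows, so rank(B) = 3.
The rank gives the maximum number of linearly independent columns: 3.

3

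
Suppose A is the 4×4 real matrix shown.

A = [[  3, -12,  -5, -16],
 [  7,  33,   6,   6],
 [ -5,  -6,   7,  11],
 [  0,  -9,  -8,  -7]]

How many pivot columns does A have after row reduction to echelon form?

Row reduce to echelon form.
R2 ← R2 − (7/3)·R1: [0, 61, 53/3, 130/3]
R3 ← R3 + (5/3)·R1: [0, -26, -4/3, -47/3]
R3 ← R3 + (26/61)·R2: [0, 0, 378/61, 171/61]
R4 ← R4 + (9/61)·R2: [0, 0, -329/61, -37/61]
R4 ← R4 + (47/54)·R3: [0, 0, 0, 11/6]
Echelon form has 4 nonzero rows, so rank(A) = 4.
Each nonzero row contributes one pivot column: 4 pivot columns.

4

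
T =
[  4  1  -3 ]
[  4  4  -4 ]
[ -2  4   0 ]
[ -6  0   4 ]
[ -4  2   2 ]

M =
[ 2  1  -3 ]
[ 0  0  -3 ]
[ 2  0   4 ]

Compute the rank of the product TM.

First compute TM:
[[  2,   4, -27],
 [  0,   4, -40],
 [ -4,  -2,  -6],
 [ -4,  -6,  34],
 [ -4,  -4,  14]]
Now row reduce the product.
R3 ← R3 + (2)·R1: [0, 6, -60]
R4 ← R4 + (2)·R1: [0, 2, -20]
R5 ← R5 + (2)·R1: [0, 4, -40]
R3 ← R3 − (3/2)·R2: [0, 0, 0]
R4 ← R4 − (1/2)·R2: [0, 0, 0]
R5 ← R5 − R2: [0, 0, 0]
2 nonzero rows, so rank(TM) = 2.

2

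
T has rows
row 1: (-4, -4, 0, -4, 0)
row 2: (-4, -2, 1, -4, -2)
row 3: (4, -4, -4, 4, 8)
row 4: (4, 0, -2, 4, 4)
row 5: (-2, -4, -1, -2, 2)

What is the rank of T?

2

Row reduce to echelon form.
R2 ← R2 − R1: [0, 2, 1, 0, -2]
R3 ← R3 + R1: [0, -8, -4, 0, 8]
R4 ← R4 + R1: [0, -4, -2, 0, 4]
R5 ← R5 − (1/2)·R1: [0, -2, -1, 0, 2]
R3 ← R3 + (4)·R2: [0, 0, 0, 0, 0]
R4 ← R4 + (2)·R2: [0, 0, 0, 0, 0]
R5 ← R5 + R2: [0, 0, 0, 0, 0]
Echelon form has 2 nonzero rows, so rank(T) = 2.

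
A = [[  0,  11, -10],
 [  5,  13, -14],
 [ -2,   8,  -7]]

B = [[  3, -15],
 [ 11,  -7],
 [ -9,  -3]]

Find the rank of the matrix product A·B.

First compute AB:
[[211, -47],
 [284, -124],
 [145,  -5]]
Now row reduce the product.
R2 ← R2 − (284/211)·R1: [0, -12816/211]
R3 ← R3 − (145/211)·R1: [0, 5760/211]
R3 ← R3 + (40/89)·R2: [0, 0]
2 nonzero rows, so rank(AB) = 2.

2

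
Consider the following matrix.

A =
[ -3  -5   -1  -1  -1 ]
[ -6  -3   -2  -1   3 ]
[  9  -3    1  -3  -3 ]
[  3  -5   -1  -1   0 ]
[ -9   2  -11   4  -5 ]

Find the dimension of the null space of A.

0

Row reduce to echelon form.
R2 ← R2 − (2)·R1: [0, 7, 0, 1, 5]
R3 ← R3 + (3)·R1: [0, -18, -2, -6, -6]
R4 ← R4 + R1: [0, -10, -2, -2, -1]
R5 ← R5 − (3)·R1: [0, 17, -8, 7, -2]
R3 ← R3 + (18/7)·R2: [0, 0, -2, -24/7, 48/7]
R4 ← R4 + (10/7)·R2: [0, 0, -2, -4/7, 43/7]
R5 ← R5 − (17/7)·R2: [0, 0, -8, 32/7, -99/7]
R4 ← R4 − R3: [0, 0, 0, 20/7, -5/7]
R5 ← R5 − (4)·R3: [0, 0, 0, 128/7, -291/7]
R5 ← R5 − (32/5)·R4: [0, 0, 0, 0, -37]
5 nonzero rows, so rank(A) = 5.
A has 5 columns; by rank–nullity, nullity = 5 − 5 = 0.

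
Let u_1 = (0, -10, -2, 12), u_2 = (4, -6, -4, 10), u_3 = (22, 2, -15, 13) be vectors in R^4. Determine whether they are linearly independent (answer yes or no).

no

Form the matrix with these vectors as rows and row reduce.
Swap R1 ↔ R2
R3 ← R3 − (11/2)·R1: [0, 35, 7, -42]
R3 ← R3 + (7/2)·R2: [0, 0, 0, 0]
2 nonzero rows, so the 3 vectors span a space of dimension 2.
Since 2 < 3, the vectors are linearly dependent.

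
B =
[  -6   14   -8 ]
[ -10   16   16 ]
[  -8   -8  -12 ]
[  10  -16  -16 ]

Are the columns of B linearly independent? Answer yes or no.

yes

Row reduce B to echelon form.
R2 ← R2 − (5/3)·R1: [0, -22/3, 88/3]
R3 ← R3 − (4/3)·R1: [0, -80/3, -4/3]
R4 ← R4 + (5/3)·R1: [0, 22/3, -88/3]
R3 ← R3 − (40/11)·R2: [0, 0, -108]
R4 ← R4 + R2: [0, 0, 0]
3 pivots among 3 columns.
Every column is a pivot column, so the columns are linearly independent.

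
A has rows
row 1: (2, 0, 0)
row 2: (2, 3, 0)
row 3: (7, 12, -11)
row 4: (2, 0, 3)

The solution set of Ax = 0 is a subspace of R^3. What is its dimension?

Row reduce to echelon form.
R2 ← R2 − R1: [0, 3, 0]
R3 ← R3 − (7/2)·R1: [0, 12, -11]
R4 ← R4 − R1: [0, 0, 3]
R3 ← R3 − (4)·R2: [0, 0, -11]
R4 ← R4 + (3/11)·R3: [0, 0, 0]
3 nonzero rows, so rank(A) = 3.
A has 3 columns; by rank–nullity, nullity = 3 − 3 = 0.

0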